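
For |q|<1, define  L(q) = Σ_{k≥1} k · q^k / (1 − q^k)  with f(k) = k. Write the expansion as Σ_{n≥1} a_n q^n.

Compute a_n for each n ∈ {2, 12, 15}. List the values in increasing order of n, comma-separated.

3, 28, 24

n=2: 2·1 1·2  f→[2+1]=3
q^12  k|12↦f(k): 1:1 2:2 3:3 4:4 6:6 12:12  a_12=28
[q^15] f(15)=15,f(5)=5,f(3)=3,f(1)=1 ⇒ 24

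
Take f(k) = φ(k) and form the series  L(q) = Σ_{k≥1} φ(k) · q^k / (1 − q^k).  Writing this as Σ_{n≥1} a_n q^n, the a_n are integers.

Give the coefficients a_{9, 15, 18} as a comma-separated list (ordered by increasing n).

d|9:{9,3,1}  Σφ=6+2+1=9
q^15  k|15↦φ(k): 15:8 5:4 3:2 1:1  a_15=15
q^18  k|18↦φ(k): 1:1 2:1 3:2 6:2 9:6 18:6  a_18=18

9, 15, 18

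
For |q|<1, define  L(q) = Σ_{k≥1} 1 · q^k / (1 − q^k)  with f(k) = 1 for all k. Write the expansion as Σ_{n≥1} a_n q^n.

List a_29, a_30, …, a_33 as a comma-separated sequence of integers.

[q^29] f(1)=1,f(29)=1 ⇒ 2
n=30: 30·1 15·2 10·3 6·5 5·6 3·10 2·15 1·30  f→[1+1+1+1+1+1+1+1]=8
[q^31] f(31)=1,f(1)=1 ⇒ 2
[q^32] f(1)=1,f(2)=1,f(4)=1,f(8)=1,f(16)=1,f(32)=1 ⇒ 6
d|33:{33,11,3,1}  Σf=1+1+1+1=4

2, 8, 2, 6, 4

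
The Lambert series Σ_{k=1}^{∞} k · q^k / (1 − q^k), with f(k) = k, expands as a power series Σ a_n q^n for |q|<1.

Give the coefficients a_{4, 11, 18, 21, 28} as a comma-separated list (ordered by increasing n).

7, 12, 39, 32, 56

n=4: 1·4 2·2 4·1  f→[1+2+4]=7
n=11: 1·11 11·1  f→[1+11]=12
[q^18] f(18)=18,f(9)=9,f(6)=6,f(3)=3,f(2)=2,f(1)=1 ⇒ 39
n=21: 1·21 3·7 7·3 21·1  f→[1+3+7+21]=32
q^28  k|28↦f(k): 1:1 2:2 4:4 7:7 14:14 28:28  a_28=56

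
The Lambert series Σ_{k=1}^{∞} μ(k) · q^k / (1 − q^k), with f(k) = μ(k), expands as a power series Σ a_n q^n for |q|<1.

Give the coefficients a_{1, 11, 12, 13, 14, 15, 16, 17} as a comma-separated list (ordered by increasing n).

1, 0, 0, 0, 0, 0, 0, 0

n=1: 1·1  μ→[1]=1
[q^11] μ(11)=-1,μ(1)=1 ⇒ 0
q^12  k|12↦μ(k): 1:1 2:-1 3:-1 4:0 6:1 12:0  a_12=0
[q^13] μ(13)=-1,μ(1)=1 ⇒ 0
d|14:{1,2,7,14}  Σμ=1+(-1)+(-1)+1=0
[q^15] μ(15)=1,μ(5)=-1,μ(3)=-1,μ(1)=1 ⇒ 0
n=16: 16·1 8·2 4·4 2·8 1·16  μ→[0+0+0+(-1)+1]=0
q^17  k|17↦μ(k): 17:-1 1:1  a_17=0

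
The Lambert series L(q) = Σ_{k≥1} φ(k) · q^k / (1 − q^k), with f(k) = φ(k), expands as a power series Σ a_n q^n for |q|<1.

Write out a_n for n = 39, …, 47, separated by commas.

q^39  k|39↦φ(k): 39:24 13:12 3:2 1:1  a_39=39
q^40  k|40↦φ(k): 40:16 20:8 10:4 8:4 5:4 4:2 2:1 1:1  a_40=40
d|41:{41,1}  Σφ=40+1=41
d|42:{1,2,3,6,7,14,21,42}  Σφ=1+1+2+2+6+6+12+12=42
q^43  k|43↦φ(k): 1:1 43:42  a_43=43
[q^44] φ(44)=20,φ(22)=10,φ(11)=10,φ(4)=2,φ(2)=1,φ(1)=1 ⇒ 44
q^45  k|45↦φ(k): 45:24 15:8 9:6 5:4 3:2 1:1  a_45=45
d|46:{46,23,2,1}  Σφ=22+22+1+1=46
q^47  k|47↦φ(k): 47:46 1:1  a_47=47

39, 40, 41, 42, 43, 44, 45, 46, 47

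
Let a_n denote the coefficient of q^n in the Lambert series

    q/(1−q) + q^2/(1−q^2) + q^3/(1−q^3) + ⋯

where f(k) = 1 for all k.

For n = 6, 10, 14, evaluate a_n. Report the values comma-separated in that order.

d|6:{6,3,2,1}  Σf=1+1+1+1=4
d|10:{1,2,5,10}  Σf=1+1+1+1=4
[q^14] f(1)=1,f(2)=1,f(7)=1,f(14)=1 ⇒ 4

4, 4, 4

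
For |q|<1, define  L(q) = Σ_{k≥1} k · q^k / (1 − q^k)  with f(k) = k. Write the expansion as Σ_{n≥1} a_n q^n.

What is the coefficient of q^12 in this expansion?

n=12: 1·12 2·6 3·4 4·3 6·2 12·1  f→[1+2+3+4+6+12]=28

a_12 = 28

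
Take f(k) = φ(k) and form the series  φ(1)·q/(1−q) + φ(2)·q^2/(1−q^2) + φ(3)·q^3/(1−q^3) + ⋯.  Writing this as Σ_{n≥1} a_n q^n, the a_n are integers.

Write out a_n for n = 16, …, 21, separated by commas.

d|16:{16,8,4,2,1}  Σφ=8+4+2+1+1=16
q^17  k|17↦φ(k): 17:16 1:1  a_17=17
q^18  k|18↦φ(k): 1:1 2:1 3:2 6:2 9:6 18:6  a_18=18
n=19: 1·19 19·1  φ→[1+18]=19
d|20:{1,2,4,5,10,20}  Σφ=1+1+2+4+4+8=20
n=21: 21·1 7·3 3·7 1·21  φ→[12+6+2+1]=21

16, 17, 18, 19, 20, 21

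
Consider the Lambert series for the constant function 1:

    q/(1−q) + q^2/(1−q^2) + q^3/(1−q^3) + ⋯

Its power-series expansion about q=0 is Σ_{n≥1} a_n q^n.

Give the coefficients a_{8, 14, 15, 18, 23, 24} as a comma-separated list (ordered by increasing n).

4, 4, 4, 6, 2, 8

[q^8] f(1)=1,f(2)=1,f(4)=1,f(8)=1 ⇒ 4
d|14:{1,2,7,14}  Σf=1+1+1+1=4
[q^15] f(15)=1,f(5)=1,f(3)=1,f(1)=1 ⇒ 4
[q^18] f(18)=1,f(9)=1,f(6)=1,f(3)=1,f(2)=1,f(1)=1 ⇒ 6
n=23: 1·23 23·1  f→[1+1]=2
d|24:{1,2,3,4,6,8,12,24}  Σf=1+1+1+1+1+1+1+1=8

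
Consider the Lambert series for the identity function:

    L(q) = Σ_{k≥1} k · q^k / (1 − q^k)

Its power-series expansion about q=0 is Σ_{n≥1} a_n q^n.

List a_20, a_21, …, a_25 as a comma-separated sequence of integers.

[q^20] f(20)=20,f(10)=10,f(5)=5,f(4)=4,f(2)=2,f(1)=1 ⇒ 42
q^21  k|21↦f(k): 1:1 3:3 7:7 21:21  a_21=32
[q^22] f(1)=1,f(2)=2,f(11)=11,f(22)=22 ⇒ 36
q^23  k|23↦f(k): 23:23 1:1  a_23=24
n=24: 1·24 2·12 3·8 4·6 6·4 8·3 12·2 24·1  f→[1+2+3+4+6+8+12+24]=60
d|25:{25,5,1}  Σf=25+5+1=31

42, 32, 36, 24, 60, 31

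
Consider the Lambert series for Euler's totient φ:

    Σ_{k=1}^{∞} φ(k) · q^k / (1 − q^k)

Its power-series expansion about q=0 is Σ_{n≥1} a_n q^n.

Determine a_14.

q^14  k|14↦φ(k): 1:1 2:1 7:6 14:6  a_14=14

a_14 = 14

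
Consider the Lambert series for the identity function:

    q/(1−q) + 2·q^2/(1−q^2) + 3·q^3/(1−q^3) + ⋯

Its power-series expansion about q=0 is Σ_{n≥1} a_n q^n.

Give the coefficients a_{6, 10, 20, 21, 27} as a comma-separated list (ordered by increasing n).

12, 18, 42, 32, 40

q^6  k|6↦f(k): 1:1 2:2 3:3 6:6  a_6=12
q^10  k|10↦f(k): 1:1 2:2 5:5 10:10  a_10=18
[q^20] f(1)=1,f(2)=2,f(4)=4,f(5)=5,f(10)=10,f(20)=20 ⇒ 42
n=21: 21·1 7·3 3·7 1·21  f→[21+7+3+1]=32
[q^27] f(27)=27,f(9)=9,f(3)=3,f(1)=1 ⇒ 40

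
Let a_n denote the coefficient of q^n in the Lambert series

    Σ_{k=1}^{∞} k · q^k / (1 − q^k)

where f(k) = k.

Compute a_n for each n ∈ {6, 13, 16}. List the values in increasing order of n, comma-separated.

12, 14, 31

n=6: 6·1 3·2 2·3 1·6  f→[6+3+2+1]=12
q^13  k|13↦f(k): 1:1 13:13  a_13=14
d|16:{16,8,4,2,1}  Σf=16+8+4+2+1=31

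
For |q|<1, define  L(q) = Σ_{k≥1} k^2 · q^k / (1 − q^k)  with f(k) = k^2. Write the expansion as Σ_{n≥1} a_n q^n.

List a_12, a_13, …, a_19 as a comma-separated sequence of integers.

d|12:{12,6,4,3,2,1}  Σf=144+36+16+9+4+1=210
[q^13] f(1)=1,f(13)=169 ⇒ 170
d|14:{14,7,2,1}  Σf=196+49+4+1=250
[q^15] f(15)=225,f(5)=25,f(3)=9,f(1)=1 ⇒ 260
[q^16] f(16)=256,f(8)=64,f(4)=16,f(2)=4,f(1)=1 ⇒ 341
n=17: 1·17 17·1  f→[1+289]=290
d|18:{18,9,6,3,2,1}  Σf=324+81+36+9+4+1=455
[q^19] f(19)=361,f(1)=1 ⇒ 362

210, 170, 250, 260, 341, 290, 455, 362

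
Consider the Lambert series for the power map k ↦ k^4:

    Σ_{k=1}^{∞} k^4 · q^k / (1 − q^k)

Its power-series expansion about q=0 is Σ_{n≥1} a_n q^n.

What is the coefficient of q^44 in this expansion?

a_44 = 3997266

n=44: 1·44 2·22 4·11 11·4 22·2 44·1  f→[1+16+256+14641+234256+3748096]=3997266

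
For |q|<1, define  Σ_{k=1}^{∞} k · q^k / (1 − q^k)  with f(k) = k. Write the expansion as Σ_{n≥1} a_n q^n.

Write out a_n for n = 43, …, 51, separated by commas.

q^43  k|43↦f(k): 43:43 1:1  a_43=44
d|44:{44,22,11,4,2,1}  Σf=44+22+11+4+2+1=84
d|45:{45,15,9,5,3,1}  Σf=45+15+9+5+3+1=78
n=46: 46·1 23·2 2·23 1·46  f→[46+23+2+1]=72
n=47: 47·1 1·47  f→[47+1]=48
d|48:{48,24,16,12,8,6,4,3,2,1}  Σf=48+24+16+12+8+6+4+3+2+1=124
[q^49] f(49)=49,f(7)=7,f(1)=1 ⇒ 57
d|50:{50,25,10,5,2,1}  Σf=50+25+10+5+2+1=93
n=51: 1·51 3·17 17·3 51·1  f→[1+3+17+51]=72

44, 84, 78, 72, 48, 124, 57, 93, 72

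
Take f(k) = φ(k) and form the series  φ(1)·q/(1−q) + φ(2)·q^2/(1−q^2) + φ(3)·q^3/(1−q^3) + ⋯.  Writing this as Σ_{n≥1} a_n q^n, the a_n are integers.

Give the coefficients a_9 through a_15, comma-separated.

n=9: 1·9 3·3 9·1  φ→[1+2+6]=9
q^10  k|10↦φ(k): 1:1 2:1 5:4 10:4  a_10=10
[q^11] φ(1)=1,φ(11)=10 ⇒ 11
[q^12] φ(1)=1,φ(2)=1,φ(3)=2,φ(4)=2,φ(6)=2,φ(12)=4 ⇒ 12
[q^13] φ(1)=1,φ(13)=12 ⇒ 13
q^14  k|14↦φ(k): 1:1 2:1 7:6 14:6  a_14=14
n=15: 1·15 3·5 5·3 15·1  φ→[1+2+4+8]=15

9, 10, 11, 12, 13, 14, 15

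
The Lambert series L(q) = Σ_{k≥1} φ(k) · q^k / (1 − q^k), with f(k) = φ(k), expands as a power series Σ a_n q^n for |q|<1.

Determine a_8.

q^8  k|8↦φ(k): 8:4 4:2 2:1 1:1  a_8=8

a_8 = 8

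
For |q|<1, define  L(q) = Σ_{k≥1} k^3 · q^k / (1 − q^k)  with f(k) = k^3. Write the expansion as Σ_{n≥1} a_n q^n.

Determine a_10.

a_10 = 1134

[q^10] f(10)=1000,f(5)=125,f(2)=8,f(1)=1 ⇒ 1134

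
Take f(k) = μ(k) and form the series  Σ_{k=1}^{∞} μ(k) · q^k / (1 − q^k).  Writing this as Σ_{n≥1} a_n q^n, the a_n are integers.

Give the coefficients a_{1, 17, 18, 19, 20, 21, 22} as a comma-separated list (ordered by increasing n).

1, 0, 0, 0, 0, 0, 0

n=1: 1·1  μ→[1]=1
n=17: 1·17 17·1  μ→[1+(-1)]=0
n=18: 18·1 9·2 6·3 3·6 2·9 1·18  μ→[0+0+1+(-1)+(-1)+1]=0
n=19: 19·1 1·19  μ→[(-1)+1]=0
n=20: 1·20 2·10 4·5 5·4 10·2 20·1  μ→[1+(-1)+0+(-1)+1+0]=0
[q^21] μ(1)=1,μ(3)=-1,μ(7)=-1,μ(21)=1 ⇒ 0
[q^22] μ(1)=1,μ(2)=-1,μ(11)=-1,μ(22)=1 ⇒ 0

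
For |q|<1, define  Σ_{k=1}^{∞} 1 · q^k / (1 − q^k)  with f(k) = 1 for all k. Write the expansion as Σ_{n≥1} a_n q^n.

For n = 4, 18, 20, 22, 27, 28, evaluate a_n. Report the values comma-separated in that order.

3, 6, 6, 4, 4, 6

d|4:{4,2,1}  Σf=1+1+1=3
q^18  k|18↦f(k): 18:1 9:1 6:1 3:1 2:1 1:1  a_18=6
[q^20] f(20)=1,f(10)=1,f(5)=1,f(4)=1,f(2)=1,f(1)=1 ⇒ 6
[q^22] f(22)=1,f(11)=1,f(2)=1,f(1)=1 ⇒ 4
[q^27] f(27)=1,f(9)=1,f(3)=1,f(1)=1 ⇒ 4
n=28: 1·28 2·14 4·7 7·4 14·2 28·1  f→[1+1+1+1+1+1]=6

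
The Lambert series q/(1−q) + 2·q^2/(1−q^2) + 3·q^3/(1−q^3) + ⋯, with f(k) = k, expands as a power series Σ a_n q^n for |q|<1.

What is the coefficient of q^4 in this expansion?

a_4 = 7

n=4: 4·1 2·2 1·4  f→[4+2+1]=7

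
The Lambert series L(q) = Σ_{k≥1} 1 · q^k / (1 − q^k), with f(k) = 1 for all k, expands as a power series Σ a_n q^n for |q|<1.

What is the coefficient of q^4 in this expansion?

a_4 = 3

[q^4] f(1)=1,f(2)=1,f(4)=1 ⇒ 3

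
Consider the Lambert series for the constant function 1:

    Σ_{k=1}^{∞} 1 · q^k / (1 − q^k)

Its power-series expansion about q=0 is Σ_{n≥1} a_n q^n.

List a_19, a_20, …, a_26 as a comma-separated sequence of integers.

2, 6, 4, 4, 2, 8, 3, 4

q^19  k|19↦f(k): 19:1 1:1  a_19=2
d|20:{1,2,4,5,10,20}  Σf=1+1+1+1+1+1=6
[q^21] f(1)=1,f(3)=1,f(7)=1,f(21)=1 ⇒ 4
q^22  k|22↦f(k): 1:1 2:1 11:1 22:1  a_22=4
q^23  k|23↦f(k): 23:1 1:1  a_23=2
q^24  k|24↦f(k): 1:1 2:1 3:1 4:1 6:1 8:1 12:1 24:1  a_24=8
[q^25] f(25)=1,f(5)=1,f(1)=1 ⇒ 3
n=26: 26·1 13·2 2·13 1·26  f→[1+1+1+1]=4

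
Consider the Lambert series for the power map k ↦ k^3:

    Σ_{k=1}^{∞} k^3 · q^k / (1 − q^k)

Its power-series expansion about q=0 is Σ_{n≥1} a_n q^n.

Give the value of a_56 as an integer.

a_56 = 201240

[q^56] f(56)=175616,f(28)=21952,f(14)=2744,f(8)=512,f(7)=343,f(4)=64,f(2)=8,f(1)=1 ⇒ 201240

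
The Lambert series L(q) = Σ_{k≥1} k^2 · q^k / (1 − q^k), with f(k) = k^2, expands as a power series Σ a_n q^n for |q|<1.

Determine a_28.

a_28 = 1050

q^28  k|28↦f(k): 28:784 14:196 7:49 4:16 2:4 1:1  a_28=1050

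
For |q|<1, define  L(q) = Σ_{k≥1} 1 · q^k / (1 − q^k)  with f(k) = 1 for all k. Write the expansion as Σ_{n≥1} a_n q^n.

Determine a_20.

a_20 = 6

[q^20] f(20)=1,f(10)=1,f(5)=1,f(4)=1,f(2)=1,f(1)=1 ⇒ 6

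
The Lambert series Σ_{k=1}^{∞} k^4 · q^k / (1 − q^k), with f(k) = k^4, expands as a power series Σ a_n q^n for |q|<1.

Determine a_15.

a_15 = 51332

d|15:{15,5,3,1}  Σf=50625+625+81+1=51332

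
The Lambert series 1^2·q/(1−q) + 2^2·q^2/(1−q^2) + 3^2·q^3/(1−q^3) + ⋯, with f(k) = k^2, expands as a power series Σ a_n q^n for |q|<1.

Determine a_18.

a_18 = 455

[q^18] f(1)=1,f(2)=4,f(3)=9,f(6)=36,f(9)=81,f(18)=324 ⇒ 455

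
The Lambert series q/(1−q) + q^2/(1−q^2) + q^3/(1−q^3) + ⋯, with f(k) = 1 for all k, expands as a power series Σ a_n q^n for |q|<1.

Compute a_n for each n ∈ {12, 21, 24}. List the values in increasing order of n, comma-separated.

6, 4, 8

q^12  k|12↦f(k): 12:1 6:1 4:1 3:1 2:1 1:1  a_12=6
n=21: 21·1 7·3 3·7 1·21  f→[1+1+1+1]=4
n=24: 1·24 2·12 3·8 4·6 6·4 8·3 12·2 24·1  f→[1+1+1+1+1+1+1+1]=8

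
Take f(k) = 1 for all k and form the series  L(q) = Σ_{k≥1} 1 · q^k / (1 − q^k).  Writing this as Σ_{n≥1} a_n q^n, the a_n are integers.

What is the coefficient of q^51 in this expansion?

[q^51] f(51)=1,f(17)=1,f(3)=1,f(1)=1 ⇒ 4

a_51 = 4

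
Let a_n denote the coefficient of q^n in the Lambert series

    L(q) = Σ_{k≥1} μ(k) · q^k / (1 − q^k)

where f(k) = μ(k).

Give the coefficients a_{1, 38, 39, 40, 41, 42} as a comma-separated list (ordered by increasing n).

1, 0, 0, 0, 0, 0

[q^1] μ(1)=1 ⇒ 1
q^38  k|38↦μ(k): 38:1 19:-1 2:-1 1:1  a_38=0
n=39: 1·39 3·13 13·3 39·1  μ→[1+(-1)+(-1)+1]=0
[q^40] μ(1)=1,μ(2)=-1,μ(4)=0,μ(5)=-1,μ(8)=0,μ(10)=1,μ(20)=0,μ(40)=0 ⇒ 0
n=41: 41·1 1·41  μ→[(-1)+1]=0
n=42: 1·42 2·21 3·14 6·7 7·6 14·3 21·2 42·1  μ→[1+(-1)+(-1)+1+(-1)+1+1+(-1)]=0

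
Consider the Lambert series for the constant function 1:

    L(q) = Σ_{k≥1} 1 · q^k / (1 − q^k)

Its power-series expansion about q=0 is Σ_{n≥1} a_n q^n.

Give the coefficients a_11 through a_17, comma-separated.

n=11: 11·1 1·11  f→[1+1]=2
d|12:{12,6,4,3,2,1}  Σf=1+1+1+1+1+1=6
q^13  k|13↦f(k): 1:1 13:1  a_13=2
n=14: 14·1 7·2 2·7 1·14  f→[1+1+1+1]=4
d|15:{15,5,3,1}  Σf=1+1+1+1=4
[q^16] f(1)=1,f(2)=1,f(4)=1,f(8)=1,f(16)=1 ⇒ 5
n=17: 1·17 17·1  f→[1+1]=2

2, 6, 2, 4, 4, 5, 2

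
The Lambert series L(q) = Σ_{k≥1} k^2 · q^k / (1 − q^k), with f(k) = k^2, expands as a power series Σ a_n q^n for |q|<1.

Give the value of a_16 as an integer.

q^16  k|16↦f(k): 1:1 2:4 4:16 8:64 16:256  a_16=341

a_16 = 341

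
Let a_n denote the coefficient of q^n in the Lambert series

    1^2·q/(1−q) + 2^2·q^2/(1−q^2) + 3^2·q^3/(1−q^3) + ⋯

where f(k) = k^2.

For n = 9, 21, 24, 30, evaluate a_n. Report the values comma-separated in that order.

[q^9] f(1)=1,f(3)=9,f(9)=81 ⇒ 91
n=21: 1·21 3·7 7·3 21·1  f→[1+9+49+441]=500
q^24  k|24↦f(k): 1:1 2:4 3:9 4:16 6:36 8:64 12:144 24:576  a_24=850
n=30: 30·1 15·2 10·3 6·5 5·6 3·10 2·15 1·30  f→[900+225+100+36+25+9+4+1]=1300

91, 500, 850, 1300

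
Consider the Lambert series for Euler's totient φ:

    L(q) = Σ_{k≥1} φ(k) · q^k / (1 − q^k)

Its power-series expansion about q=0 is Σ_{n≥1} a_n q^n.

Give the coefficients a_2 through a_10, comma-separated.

[q^2] φ(2)=1,φ(1)=1 ⇒ 2
q^3  k|3↦φ(k): 1:1 3:2  a_3=3
q^4  k|4↦φ(k): 4:2 2:1 1:1  a_4=4
q^5  k|5↦φ(k): 1:1 5:4  a_5=5
[q^6] φ(1)=1,φ(2)=1,φ(3)=2,φ(6)=2 ⇒ 6
q^7  k|7↦φ(k): 1:1 7:6  a_7=7
d|8:{1,2,4,8}  Σφ=1+1+2+4=8
q^9  k|9↦φ(k): 1:1 3:2 9:6  a_9=9
[q^10] φ(1)=1,φ(2)=1,φ(5)=4,φ(10)=4 ⇒ 10

2, 3, 4, 5, 6, 7, 8, 9, 10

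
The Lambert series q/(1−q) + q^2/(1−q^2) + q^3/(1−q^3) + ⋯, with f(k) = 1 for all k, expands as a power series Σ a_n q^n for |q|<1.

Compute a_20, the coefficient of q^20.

a_20 = 6

d|20:{20,10,5,4,2,1}  Σf=1+1+1+1+1+1=6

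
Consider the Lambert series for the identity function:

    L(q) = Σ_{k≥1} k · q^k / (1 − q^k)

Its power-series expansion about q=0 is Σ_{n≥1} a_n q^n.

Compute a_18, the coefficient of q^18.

q^18  k|18↦f(k): 1:1 2:2 3:3 6:6 9:9 18:18  a_18=39

a_18 = 39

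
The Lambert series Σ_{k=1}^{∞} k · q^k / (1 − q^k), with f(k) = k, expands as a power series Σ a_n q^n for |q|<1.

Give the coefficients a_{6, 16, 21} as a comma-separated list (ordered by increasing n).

n=6: 1·6 2·3 3·2 6·1  f→[1+2+3+6]=12
d|16:{16,8,4,2,1}  Σf=16+8+4+2+1=31
q^21  k|21↦f(k): 21:21 7:7 3:3 1:1  a_21=32

12, 31, 32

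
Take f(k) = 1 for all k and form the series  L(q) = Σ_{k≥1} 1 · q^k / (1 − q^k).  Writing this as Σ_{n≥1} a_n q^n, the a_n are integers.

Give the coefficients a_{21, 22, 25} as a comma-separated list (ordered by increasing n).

q^21  k|21↦f(k): 21:1 7:1 3:1 1:1  a_21=4
q^22  k|22↦f(k): 1:1 2:1 11:1 22:1  a_22=4
q^25  k|25↦f(k): 1:1 5:1 25:1  a_25=3

4, 4, 3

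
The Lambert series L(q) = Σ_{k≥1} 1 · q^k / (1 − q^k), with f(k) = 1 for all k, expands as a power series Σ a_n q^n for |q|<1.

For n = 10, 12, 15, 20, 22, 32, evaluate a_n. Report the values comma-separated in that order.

q^10  k|10↦f(k): 1:1 2:1 5:1 10:1  a_10=4
[q^12] f(1)=1,f(2)=1,f(3)=1,f(4)=1,f(6)=1,f(12)=1 ⇒ 6
q^15  k|15↦f(k): 15:1 5:1 3:1 1:1  a_15=4
n=20: 1·20 2·10 4·5 5·4 10·2 20·1  f→[1+1+1+1+1+1]=6
n=22: 1·22 2·11 11·2 22·1  f→[1+1+1+1]=4
q^32  k|32↦f(k): 32:1 16:1 8:1 4:1 2:1 1:1  a_32=6

4, 6, 4, 6, 4, 6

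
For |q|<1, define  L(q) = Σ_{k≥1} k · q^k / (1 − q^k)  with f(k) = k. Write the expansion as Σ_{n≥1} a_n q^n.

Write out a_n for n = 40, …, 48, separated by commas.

n=40: 40·1 20·2 10·4 8·5 5·8 4·10 2·20 1·40  f→[40+20+10+8+5+4+2+1]=90
[q^41] f(41)=41,f(1)=1 ⇒ 42
n=42: 42·1 21·2 14·3 7·6 6·7 3·14 2·21 1·42  f→[42+21+14+7+6+3+2+1]=96
q^43  k|43↦f(k): 1:1 43:43  a_43=44
n=44: 44·1 22·2 11·4 4·11 2·22 1·44  f→[44+22+11+4+2+1]=84
[q^45] f(1)=1,f(3)=3,f(5)=5,f(9)=9,f(15)=15,f(45)=45 ⇒ 78
q^46  k|46↦f(k): 1:1 2:2 23:23 46:46  a_46=72
n=47: 47·1 1·47  f→[47+1]=48
d|48:{48,24,16,12,8,6,4,3,2,1}  Σf=48+24+16+12+8+6+4+3+2+1=124

90, 42, 96, 44, 84, 78, 72, 48, 124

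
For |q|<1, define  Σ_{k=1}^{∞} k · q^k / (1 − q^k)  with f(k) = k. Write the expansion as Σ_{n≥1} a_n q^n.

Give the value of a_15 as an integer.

a_15 = 24

q^15  k|15↦f(k): 15:15 5:5 3:3 1:1  a_15=24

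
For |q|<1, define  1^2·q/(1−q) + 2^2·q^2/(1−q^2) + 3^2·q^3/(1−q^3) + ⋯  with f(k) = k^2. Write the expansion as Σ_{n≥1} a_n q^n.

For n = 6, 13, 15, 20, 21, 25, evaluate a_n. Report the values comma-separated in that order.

50, 170, 260, 546, 500, 651

d|6:{6,3,2,1}  Σf=36+9+4+1=50
n=13: 1·13 13·1  f→[1+169]=170
q^15  k|15↦f(k): 1:1 3:9 5:25 15:225  a_15=260
n=20: 20·1 10·2 5·4 4·5 2·10 1·20  f→[400+100+25+16+4+1]=546
d|21:{21,7,3,1}  Σf=441+49+9+1=500
q^25  k|25↦f(k): 1:1 5:25 25:625  a_25=651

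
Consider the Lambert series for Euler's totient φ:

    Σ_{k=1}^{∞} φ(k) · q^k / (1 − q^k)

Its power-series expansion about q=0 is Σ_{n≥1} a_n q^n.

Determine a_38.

n=38: 1·38 2·19 19·2 38·1  φ→[1+1+18+18]=38

a_38 = 38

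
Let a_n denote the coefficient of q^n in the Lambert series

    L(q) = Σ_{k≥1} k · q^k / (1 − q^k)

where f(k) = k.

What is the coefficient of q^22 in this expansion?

a_22 = 36

[q^22] f(22)=22,f(11)=11,f(2)=2,f(1)=1 ⇒ 36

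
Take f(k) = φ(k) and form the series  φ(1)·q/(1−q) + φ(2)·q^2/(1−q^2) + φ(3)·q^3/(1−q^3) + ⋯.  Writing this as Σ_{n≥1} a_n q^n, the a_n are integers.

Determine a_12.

[q^12] φ(1)=1,φ(2)=1,φ(3)=2,φ(4)=2,φ(6)=2,φ(12)=4 ⇒ 12

a_12 = 12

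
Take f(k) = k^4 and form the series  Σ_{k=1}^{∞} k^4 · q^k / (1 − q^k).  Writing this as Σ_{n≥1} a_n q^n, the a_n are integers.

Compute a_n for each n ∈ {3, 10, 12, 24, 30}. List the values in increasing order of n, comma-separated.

[q^3] f(3)=81,f(1)=1 ⇒ 82
n=10: 10·1 5·2 2·5 1·10  f→[10000+625+16+1]=10642
[q^12] f(12)=20736,f(6)=1296,f(4)=256,f(3)=81,f(2)=16,f(1)=1 ⇒ 22386
q^24  k|24↦f(k): 24:331776 12:20736 8:4096 6:1296 4:256 3:81 2:16 1:1  a_24=358258
d|30:{1,2,3,5,6,10,15,30}  Σf=1+16+81+625+1296+10000+50625+810000=872644

82, 10642, 22386, 358258, 872644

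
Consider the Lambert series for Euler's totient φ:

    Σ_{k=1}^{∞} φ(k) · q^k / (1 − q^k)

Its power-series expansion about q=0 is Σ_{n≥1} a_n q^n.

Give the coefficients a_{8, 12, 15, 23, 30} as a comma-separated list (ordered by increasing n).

q^8  k|8↦φ(k): 1:1 2:1 4:2 8:4  a_8=8
q^12  k|12↦φ(k): 12:4 6:2 4:2 3:2 2:1 1:1  a_12=12
[q^15] φ(1)=1,φ(3)=2,φ(5)=4,φ(15)=8 ⇒ 15
q^23  k|23↦φ(k): 1:1 23:22  a_23=23
n=30: 1·30 2·15 3·10 5·6 6·5 10·3 15·2 30·1  φ→[1+1+2+4+2+4+8+8]=30

8, 12, 15, 23, 30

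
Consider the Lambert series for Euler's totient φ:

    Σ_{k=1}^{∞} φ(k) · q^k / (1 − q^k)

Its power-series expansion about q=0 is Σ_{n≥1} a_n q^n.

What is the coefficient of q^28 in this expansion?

q^28  k|28↦φ(k): 1:1 2:1 4:2 7:6 14:6 28:12  a_28=28

a_28 = 28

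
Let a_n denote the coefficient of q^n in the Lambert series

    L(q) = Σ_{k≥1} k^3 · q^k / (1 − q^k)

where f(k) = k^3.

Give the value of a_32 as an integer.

a_32 = 37449

d|32:{32,16,8,4,2,1}  Σf=32768+4096+512+64+8+1=37449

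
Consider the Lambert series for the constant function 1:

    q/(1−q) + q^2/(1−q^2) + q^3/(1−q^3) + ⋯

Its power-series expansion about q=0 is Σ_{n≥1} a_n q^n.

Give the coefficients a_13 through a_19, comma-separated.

2, 4, 4, 5, 2, 6, 2

n=13: 1·13 13·1  f→[1+1]=2
d|14:{1,2,7,14}  Σf=1+1+1+1=4
q^15  k|15↦f(k): 1:1 3:1 5:1 15:1  a_15=4
[q^16] f(1)=1,f(2)=1,f(4)=1,f(8)=1,f(16)=1 ⇒ 5
n=17: 17·1 1·17  f→[1+1]=2
q^18  k|18↦f(k): 18:1 9:1 6:1 3:1 2:1 1:1  a_18=6
d|19:{19,1}  Σf=1+1=2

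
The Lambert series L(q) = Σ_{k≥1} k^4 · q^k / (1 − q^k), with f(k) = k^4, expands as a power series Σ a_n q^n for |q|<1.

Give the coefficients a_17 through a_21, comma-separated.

83522, 112931, 130322, 170898, 196964

n=17: 17·1 1·17  f→[83521+1]=83522
n=18: 18·1 9·2 6·3 3·6 2·9 1·18  f→[104976+6561+1296+81+16+1]=112931
[q^19] f(1)=1,f(19)=130321 ⇒ 130322
[q^20] f(20)=160000,f(10)=10000,f(5)=625,f(4)=256,f(2)=16,f(1)=1 ⇒ 170898
d|21:{21,7,3,1}  Σf=194481+2401+81+1=196964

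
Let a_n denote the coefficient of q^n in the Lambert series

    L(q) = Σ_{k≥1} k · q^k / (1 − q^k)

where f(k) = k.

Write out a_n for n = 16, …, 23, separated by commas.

31, 18, 39, 20, 42, 32, 36, 24

q^16  k|16↦f(k): 16:16 8:8 4:4 2:2 1:1  a_16=31
q^17  k|17↦f(k): 1:1 17:17  a_17=18
[q^18] f(1)=1,f(2)=2,f(3)=3,f(6)=6,f(9)=9,f(18)=18 ⇒ 39
d|19:{1,19}  Σf=1+19=20
d|20:{1,2,4,5,10,20}  Σf=1+2+4+5+10+20=42
[q^21] f(21)=21,f(7)=7,f(3)=3,f(1)=1 ⇒ 32
d|22:{22,11,2,1}  Σf=22+11+2+1=36
d|23:{23,1}  Σf=23+1=24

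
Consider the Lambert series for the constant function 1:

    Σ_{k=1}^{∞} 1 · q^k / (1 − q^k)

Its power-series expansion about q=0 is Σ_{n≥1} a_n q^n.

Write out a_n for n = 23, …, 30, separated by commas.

2, 8, 3, 4, 4, 6, 2, 8

n=23: 1·23 23·1  f→[1+1]=2
n=24: 24·1 12·2 8·3 6·4 4·6 3·8 2·12 1·24  f→[1+1+1+1+1+1+1+1]=8
[q^25] f(1)=1,f(5)=1,f(25)=1 ⇒ 3
q^26  k|26↦f(k): 1:1 2:1 13:1 26:1  a_26=4
d|27:{1,3,9,27}  Σf=1+1+1+1=4
q^28  k|28↦f(k): 28:1 14:1 7:1 4:1 2:1 1:1  a_28=6
d|29:{29,1}  Σf=1+1=2
n=30: 30·1 15·2 10·3 6·5 5·6 3·10 2·15 1·30  f→[1+1+1+1+1+1+1+1]=8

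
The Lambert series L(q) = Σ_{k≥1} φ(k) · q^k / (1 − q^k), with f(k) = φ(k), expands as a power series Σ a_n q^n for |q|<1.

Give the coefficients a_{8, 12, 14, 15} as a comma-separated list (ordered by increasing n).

d|8:{1,2,4,8}  Σφ=1+1+2+4=8
[q^12] φ(12)=4,φ(6)=2,φ(4)=2,φ(3)=2,φ(2)=1,φ(1)=1 ⇒ 12
d|14:{1,2,7,14}  Σφ=1+1+6+6=14
[q^15] φ(1)=1,φ(3)=2,φ(5)=4,φ(15)=8 ⇒ 15

8, 12, 14, 15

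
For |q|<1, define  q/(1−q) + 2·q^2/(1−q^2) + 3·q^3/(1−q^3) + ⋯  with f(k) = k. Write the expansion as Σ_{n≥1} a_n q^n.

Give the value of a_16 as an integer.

d|16:{1,2,4,8,16}  Σf=1+2+4+8+16=31

a_16 = 31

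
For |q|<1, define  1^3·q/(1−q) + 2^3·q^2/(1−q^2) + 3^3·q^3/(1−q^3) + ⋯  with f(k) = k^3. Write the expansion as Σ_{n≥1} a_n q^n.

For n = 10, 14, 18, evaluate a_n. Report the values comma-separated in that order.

1134, 3096, 6813

d|10:{10,5,2,1}  Σf=1000+125+8+1=1134
[q^14] f(1)=1,f(2)=8,f(7)=343,f(14)=2744 ⇒ 3096
q^18  k|18↦f(k): 1:1 2:8 3:27 6:216 9:729 18:5832  a_18=6813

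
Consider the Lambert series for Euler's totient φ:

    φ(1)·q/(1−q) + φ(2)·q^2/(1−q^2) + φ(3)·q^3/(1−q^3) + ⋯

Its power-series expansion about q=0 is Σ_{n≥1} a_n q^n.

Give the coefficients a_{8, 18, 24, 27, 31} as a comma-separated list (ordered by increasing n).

d|8:{1,2,4,8}  Σφ=1+1+2+4=8
q^18  k|18↦φ(k): 18:6 9:6 6:2 3:2 2:1 1:1  a_18=18
n=24: 24·1 12·2 8·3 6·4 4·6 3·8 2·12 1·24  φ→[8+4+4+2+2+2+1+1]=24
[q^27] φ(1)=1,φ(3)=2,φ(9)=6,φ(27)=18 ⇒ 27
q^31  k|31↦φ(k): 31:30 1:1  a_31=31

8, 18, 24, 27, 31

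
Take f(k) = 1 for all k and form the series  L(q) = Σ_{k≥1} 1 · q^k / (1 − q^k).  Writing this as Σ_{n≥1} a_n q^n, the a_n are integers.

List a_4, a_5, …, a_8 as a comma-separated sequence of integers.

[q^4] f(1)=1,f(2)=1,f(4)=1 ⇒ 3
q^5  k|5↦f(k): 1:1 5:1  a_5=2
q^6  k|6↦f(k): 1:1 2:1 3:1 6:1  a_6=4
n=7: 7·1 1·7  f→[1+1]=2
[q^8] f(8)=1,f(4)=1,f(2)=1,f(1)=1 ⇒ 4

3, 2, 4, 2, 4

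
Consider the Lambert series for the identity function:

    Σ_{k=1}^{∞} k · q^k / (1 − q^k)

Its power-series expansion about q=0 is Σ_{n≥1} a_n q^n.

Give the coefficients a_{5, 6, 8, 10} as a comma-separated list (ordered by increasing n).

6, 12, 15, 18

q^5  k|5↦f(k): 1:1 5:5  a_5=6
d|6:{6,3,2,1}  Σf=6+3+2+1=12
d|8:{8,4,2,1}  Σf=8+4+2+1=15
n=10: 10·1 5·2 2·5 1·10  f→[10+5+2+1]=18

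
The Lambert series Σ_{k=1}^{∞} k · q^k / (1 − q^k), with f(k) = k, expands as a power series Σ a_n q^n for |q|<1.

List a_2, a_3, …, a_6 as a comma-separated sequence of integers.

3, 4, 7, 6, 12

q^2  k|2↦f(k): 2:2 1:1  a_2=3
[q^3] f(3)=3,f(1)=1 ⇒ 4
q^4  k|4↦f(k): 1:1 2:2 4:4  a_4=7
q^5  k|5↦f(k): 1:1 5:5  a_5=6
[q^6] f(6)=6,f(3)=3,f(2)=2,f(1)=1 ⇒ 12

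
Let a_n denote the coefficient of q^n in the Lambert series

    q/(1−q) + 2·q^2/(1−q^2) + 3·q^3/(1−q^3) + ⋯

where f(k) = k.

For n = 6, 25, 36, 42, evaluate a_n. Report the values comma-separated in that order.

12, 31, 91, 96

n=6: 1·6 2·3 3·2 6·1  f→[1+2+3+6]=12
n=25: 1·25 5·5 25·1  f→[1+5+25]=31
[q^36] f(36)=36,f(18)=18,f(12)=12,f(9)=9,f(6)=6,f(4)=4,f(3)=3,f(2)=2,f(1)=1 ⇒ 91
q^42  k|42↦f(k): 42:42 21:21 14:14 7:7 6:6 3:3 2:2 1:1  a_42=96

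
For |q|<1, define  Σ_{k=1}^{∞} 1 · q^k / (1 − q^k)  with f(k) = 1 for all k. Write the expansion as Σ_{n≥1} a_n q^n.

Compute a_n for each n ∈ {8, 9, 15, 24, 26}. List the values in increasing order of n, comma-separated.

q^8  k|8↦f(k): 8:1 4:1 2:1 1:1  a_8=4
[q^9] f(1)=1,f(3)=1,f(9)=1 ⇒ 3
[q^15] f(1)=1,f(3)=1,f(5)=1,f(15)=1 ⇒ 4
n=24: 1·24 2·12 3·8 4·6 6·4 8·3 12·2 24·1  f→[1+1+1+1+1+1+1+1]=8
q^26  k|26↦f(k): 1:1 2:1 13:1 26:1  a_26=4

4, 3, 4, 8, 4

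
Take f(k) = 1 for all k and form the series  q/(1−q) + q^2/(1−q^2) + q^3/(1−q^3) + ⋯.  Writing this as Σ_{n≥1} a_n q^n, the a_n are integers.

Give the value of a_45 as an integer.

q^45  k|45↦f(k): 1:1 3:1 5:1 9:1 15:1 45:1  a_45=6

a_45 = 6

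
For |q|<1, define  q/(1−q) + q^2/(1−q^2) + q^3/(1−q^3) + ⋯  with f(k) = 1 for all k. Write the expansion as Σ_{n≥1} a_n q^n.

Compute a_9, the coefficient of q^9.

a_9 = 3

[q^9] f(1)=1,f(3)=1,f(9)=1 ⇒ 3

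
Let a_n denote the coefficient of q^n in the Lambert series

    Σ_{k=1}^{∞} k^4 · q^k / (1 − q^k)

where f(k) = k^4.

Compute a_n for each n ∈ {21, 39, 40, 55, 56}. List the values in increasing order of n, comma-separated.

196964, 2342084, 2734994, 9165892, 10494338

q^21  k|21↦f(k): 21:194481 7:2401 3:81 1:1  a_21=196964
[q^39] f(1)=1,f(3)=81,f(13)=28561,f(39)=2313441 ⇒ 2342084
n=40: 1·40 2·20 4·10 5·8 8·5 10·4 20·2 40·1  f→[1+16+256+625+4096+10000+160000+2560000]=2734994
d|55:{55,11,5,1}  Σf=9150625+14641+625+1=9165892
d|56:{56,28,14,8,7,4,2,1}  Σf=9834496+614656+38416+4096+2401+256+16+1=10494338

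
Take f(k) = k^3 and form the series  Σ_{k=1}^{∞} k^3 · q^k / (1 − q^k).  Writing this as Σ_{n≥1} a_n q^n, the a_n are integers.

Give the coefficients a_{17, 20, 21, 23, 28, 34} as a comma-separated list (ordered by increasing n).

4914, 9198, 9632, 12168, 25112, 44226

[q^17] f(17)=4913,f(1)=1 ⇒ 4914
n=20: 1·20 2·10 4·5 5·4 10·2 20·1  f→[1+8+64+125+1000+8000]=9198
[q^21] f(21)=9261,f(7)=343,f(3)=27,f(1)=1 ⇒ 9632
[q^23] f(23)=12167,f(1)=1 ⇒ 12168
[q^28] f(1)=1,f(2)=8,f(4)=64,f(7)=343,f(14)=2744,f(28)=21952 ⇒ 25112
q^34  k|34↦f(k): 1:1 2:8 17:4913 34:39304  a_34=44226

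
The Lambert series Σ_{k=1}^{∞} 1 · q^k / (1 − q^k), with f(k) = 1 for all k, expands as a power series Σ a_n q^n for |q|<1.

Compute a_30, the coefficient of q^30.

a_30 = 8

d|30:{30,15,10,6,5,3,2,1}  Σf=1+1+1+1+1+1+1+1=8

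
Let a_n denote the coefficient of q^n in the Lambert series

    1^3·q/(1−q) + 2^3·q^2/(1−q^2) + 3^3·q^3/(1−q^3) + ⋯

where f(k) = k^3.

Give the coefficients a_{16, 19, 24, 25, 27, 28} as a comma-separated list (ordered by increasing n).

q^16  k|16↦f(k): 1:1 2:8 4:64 8:512 16:4096  a_16=4681
q^19  k|19↦f(k): 19:6859 1:1  a_19=6860
q^24  k|24↦f(k): 1:1 2:8 3:27 4:64 6:216 8:512 12:1728 24:13824  a_24=16380
d|25:{1,5,25}  Σf=1+125+15625=15751
n=27: 1·27 3·9 9·3 27·1  f→[1+27+729+19683]=20440
n=28: 1·28 2·14 4·7 7·4 14·2 28·1  f→[1+8+64+343+2744+21952]=25112

4681, 6860, 16380, 15751, 20440, 25112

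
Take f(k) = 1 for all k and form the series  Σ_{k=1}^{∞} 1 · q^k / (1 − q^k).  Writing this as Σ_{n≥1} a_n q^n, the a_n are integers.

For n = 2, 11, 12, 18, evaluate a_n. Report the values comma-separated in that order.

2, 2, 6, 6

n=2: 1·2 2·1  f→[1+1]=2
n=11: 1·11 11·1  f→[1+1]=2
[q^12] f(12)=1,f(6)=1,f(4)=1,f(3)=1,f(2)=1,f(1)=1 ⇒ 6
q^18  k|18↦f(k): 18:1 9:1 6:1 3:1 2:1 1:1  a_18=6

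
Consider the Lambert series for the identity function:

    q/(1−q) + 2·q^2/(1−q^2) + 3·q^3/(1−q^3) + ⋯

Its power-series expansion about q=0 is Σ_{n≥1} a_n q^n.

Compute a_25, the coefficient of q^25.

a_25 = 31

[q^25] f(25)=25,f(5)=5,f(1)=1 ⇒ 31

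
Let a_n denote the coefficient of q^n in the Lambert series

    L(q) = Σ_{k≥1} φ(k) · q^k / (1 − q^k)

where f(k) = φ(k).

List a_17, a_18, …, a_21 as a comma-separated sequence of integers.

q^17  k|17↦φ(k): 17:16 1:1  a_17=17
[q^18] φ(18)=6,φ(9)=6,φ(6)=2,φ(3)=2,φ(2)=1,φ(1)=1 ⇒ 18
[q^19] φ(19)=18,φ(1)=1 ⇒ 19
d|20:{1,2,4,5,10,20}  Σφ=1+1+2+4+4+8=20
n=21: 1·21 3·7 7·3 21·1  φ→[1+2+6+12]=21

17, 18, 19, 20, 21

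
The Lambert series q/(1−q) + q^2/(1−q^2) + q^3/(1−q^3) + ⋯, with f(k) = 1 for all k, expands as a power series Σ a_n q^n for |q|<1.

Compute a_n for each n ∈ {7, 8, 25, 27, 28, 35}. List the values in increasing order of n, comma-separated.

2, 4, 3, 4, 6, 4

q^7  k|7↦f(k): 1:1 7:1  a_7=2
n=8: 8·1 4·2 2·4 1·8  f→[1+1+1+1]=4
n=25: 25·1 5·5 1·25  f→[1+1+1]=3
q^27  k|27↦f(k): 1:1 3:1 9:1 27:1  a_27=4
q^28  k|28↦f(k): 28:1 14:1 7:1 4:1 2:1 1:1  a_28=6
d|35:{1,5,7,35}  Σf=1+1+1+1=4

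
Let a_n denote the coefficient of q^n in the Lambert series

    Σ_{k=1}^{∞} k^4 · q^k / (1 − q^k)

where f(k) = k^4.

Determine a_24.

[q^24] f(24)=331776,f(12)=20736,f(8)=4096,f(6)=1296,f(4)=256,f(3)=81,f(2)=16,f(1)=1 ⇒ 358258

a_24 = 358258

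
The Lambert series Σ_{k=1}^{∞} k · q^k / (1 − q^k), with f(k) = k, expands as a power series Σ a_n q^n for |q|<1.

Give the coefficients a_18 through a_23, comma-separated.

39, 20, 42, 32, 36, 24

n=18: 1·18 2·9 3·6 6·3 9·2 18·1  f→[1+2+3+6+9+18]=39
[q^19] f(1)=1,f(19)=19 ⇒ 20
d|20:{1,2,4,5,10,20}  Σf=1+2+4+5+10+20=42
n=21: 1·21 3·7 7·3 21·1  f→[1+3+7+21]=32
n=22: 1·22 2·11 11·2 22·1  f→[1+2+11+22]=36
d|23:{1,23}  Σf=1+23=24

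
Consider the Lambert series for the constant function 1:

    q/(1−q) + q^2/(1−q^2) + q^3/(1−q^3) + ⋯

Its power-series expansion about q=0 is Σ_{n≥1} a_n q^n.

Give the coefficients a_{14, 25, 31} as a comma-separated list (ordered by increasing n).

4, 3, 2

n=14: 1·14 2·7 7·2 14·1  f→[1+1+1+1]=4
n=25: 1·25 5·5 25·1  f→[1+1+1]=3
[q^31] f(31)=1,f(1)=1 ⇒ 2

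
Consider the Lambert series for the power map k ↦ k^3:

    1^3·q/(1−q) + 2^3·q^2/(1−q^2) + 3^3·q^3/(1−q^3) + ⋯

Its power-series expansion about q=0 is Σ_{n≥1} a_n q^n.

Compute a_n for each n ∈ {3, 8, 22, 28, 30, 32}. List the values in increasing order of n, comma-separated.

28, 585, 11988, 25112, 31752, 37449

q^3  k|3↦f(k): 3:27 1:1  a_3=28
q^8  k|8↦f(k): 1:1 2:8 4:64 8:512  a_8=585
n=22: 22·1 11·2 2·11 1·22  f→[10648+1331+8+1]=11988
[q^28] f(1)=1,f(2)=8,f(4)=64,f(7)=343,f(14)=2744,f(28)=21952 ⇒ 25112
[q^30] f(1)=1,f(2)=8,f(3)=27,f(5)=125,f(6)=216,f(10)=1000,f(15)=3375,f(30)=27000 ⇒ 31752
d|32:{32,16,8,4,2,1}  Σf=32768+4096+512+64+8+1=37449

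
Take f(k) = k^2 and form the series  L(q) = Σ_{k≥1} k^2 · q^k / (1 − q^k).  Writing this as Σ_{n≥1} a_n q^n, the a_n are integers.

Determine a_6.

n=6: 6·1 3·2 2·3 1·6  f→[36+9+4+1]=50

a_6 = 50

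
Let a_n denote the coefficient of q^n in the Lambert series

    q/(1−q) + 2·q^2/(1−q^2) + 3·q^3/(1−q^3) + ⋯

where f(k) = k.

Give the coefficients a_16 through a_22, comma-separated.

31, 18, 39, 20, 42, 32, 36

q^16  k|16↦f(k): 1:1 2:2 4:4 8:8 16:16  a_16=31
d|17:{17,1}  Σf=17+1=18
d|18:{1,2,3,6,9,18}  Σf=1+2+3+6+9+18=39
q^19  k|19↦f(k): 19:19 1:1  a_19=20
[q^20] f(1)=1,f(2)=2,f(4)=4,f(5)=5,f(10)=10,f(20)=20 ⇒ 42
d|21:{21,7,3,1}  Σf=21+7+3+1=32
d|22:{22,11,2,1}  Σf=22+11+2+1=36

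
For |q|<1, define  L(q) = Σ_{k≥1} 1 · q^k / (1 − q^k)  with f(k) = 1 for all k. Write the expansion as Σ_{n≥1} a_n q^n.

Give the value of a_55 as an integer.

a_55 = 4

n=55: 55·1 11·5 5·11 1·55  f→[1+1+1+1]=4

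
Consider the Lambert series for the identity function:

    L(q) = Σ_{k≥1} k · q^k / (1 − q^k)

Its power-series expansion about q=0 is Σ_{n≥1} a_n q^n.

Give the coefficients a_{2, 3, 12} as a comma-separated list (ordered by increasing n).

q^2  k|2↦f(k): 1:1 2:2  a_2=3
[q^3] f(3)=3,f(1)=1 ⇒ 4
[q^12] f(12)=12,f(6)=6,f(4)=4,f(3)=3,f(2)=2,f(1)=1 ⇒ 28

3, 4, 28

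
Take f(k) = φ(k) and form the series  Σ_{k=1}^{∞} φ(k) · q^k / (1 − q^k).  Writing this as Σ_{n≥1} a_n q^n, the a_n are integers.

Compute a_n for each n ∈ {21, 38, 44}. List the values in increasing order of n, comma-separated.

[q^21] φ(21)=12,φ(7)=6,φ(3)=2,φ(1)=1 ⇒ 21
n=38: 38·1 19·2 2·19 1·38  φ→[18+18+1+1]=38
q^44  k|44↦φ(k): 44:20 22:10 11:10 4:2 2:1 1:1  a_44=44

21, 38, 44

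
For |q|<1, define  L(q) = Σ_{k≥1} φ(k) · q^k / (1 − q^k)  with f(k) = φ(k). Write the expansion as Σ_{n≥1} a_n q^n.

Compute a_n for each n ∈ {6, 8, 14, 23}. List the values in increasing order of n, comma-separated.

q^6  k|6↦φ(k): 1:1 2:1 3:2 6:2  a_6=6
[q^8] φ(1)=1,φ(2)=1,φ(4)=2,φ(8)=4 ⇒ 8
d|14:{14,7,2,1}  Σφ=6+6+1+1=14
q^23  k|23↦φ(k): 23:22 1:1  a_23=23

6, 8, 14, 23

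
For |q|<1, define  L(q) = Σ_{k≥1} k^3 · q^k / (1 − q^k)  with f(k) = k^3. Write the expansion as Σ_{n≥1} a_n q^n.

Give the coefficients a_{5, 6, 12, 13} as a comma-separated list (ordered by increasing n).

d|5:{5,1}  Σf=125+1=126
[q^6] f(6)=216,f(3)=27,f(2)=8,f(1)=1 ⇒ 252
q^12  k|12↦f(k): 12:1728 6:216 4:64 3:27 2:8 1:1  a_12=2044
d|13:{1,13}  Σf=1+2197=2198

126, 252, 2044, 2198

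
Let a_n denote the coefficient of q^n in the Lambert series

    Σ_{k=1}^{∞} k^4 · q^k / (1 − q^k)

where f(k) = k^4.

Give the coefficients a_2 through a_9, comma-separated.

d|2:{2,1}  Σf=16+1=17
d|3:{3,1}  Σf=81+1=82
q^4  k|4↦f(k): 4:256 2:16 1:1  a_4=273
d|5:{1,5}  Σf=1+625=626
n=6: 1·6 2·3 3·2 6·1  f→[1+16+81+1296]=1394
[q^7] f(7)=2401,f(1)=1 ⇒ 2402
n=8: 8·1 4·2 2·4 1·8  f→[4096+256+16+1]=4369
n=9: 1·9 3·3 9·1  f→[1+81+6561]=6643

17, 82, 273, 626, 1394, 2402, 4369, 6643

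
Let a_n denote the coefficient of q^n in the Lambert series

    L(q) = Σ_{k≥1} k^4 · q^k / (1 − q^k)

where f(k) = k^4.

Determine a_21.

d|21:{21,7,3,1}  Σf=194481+2401+81+1=196964

a_21 = 196964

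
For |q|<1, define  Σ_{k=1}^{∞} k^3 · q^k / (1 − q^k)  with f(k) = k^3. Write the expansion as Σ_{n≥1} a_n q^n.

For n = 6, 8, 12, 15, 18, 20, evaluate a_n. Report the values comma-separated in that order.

252, 585, 2044, 3528, 6813, 9198

n=6: 1·6 2·3 3·2 6·1  f→[1+8+27+216]=252
q^8  k|8↦f(k): 8:512 4:64 2:8 1:1  a_8=585
q^12  k|12↦f(k): 12:1728 6:216 4:64 3:27 2:8 1:1  a_12=2044
[q^15] f(1)=1,f(3)=27,f(5)=125,f(15)=3375 ⇒ 3528
d|18:{18,9,6,3,2,1}  Σf=5832+729+216+27+8+1=6813
q^20  k|20↦f(k): 1:1 2:8 4:64 5:125 10:1000 20:8000  a_20=9198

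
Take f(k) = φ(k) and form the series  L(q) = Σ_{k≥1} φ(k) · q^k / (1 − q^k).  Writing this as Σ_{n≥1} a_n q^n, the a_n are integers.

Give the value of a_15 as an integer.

[q^15] φ(1)=1,φ(3)=2,φ(5)=4,φ(15)=8 ⇒ 15

a_15 = 15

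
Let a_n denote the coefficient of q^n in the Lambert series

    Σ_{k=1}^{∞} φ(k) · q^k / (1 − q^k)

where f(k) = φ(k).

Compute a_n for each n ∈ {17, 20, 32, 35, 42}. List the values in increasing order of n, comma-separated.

q^17  k|17↦φ(k): 17:16 1:1  a_17=17
q^20  k|20↦φ(k): 1:1 2:1 4:2 5:4 10:4 20:8  a_20=20
d|32:{32,16,8,4,2,1}  Σφ=16+8+4+2+1+1=32
[q^35] φ(1)=1,φ(5)=4,φ(7)=6,φ(35)=24 ⇒ 35
q^42  k|42↦φ(k): 42:12 21:12 14:6 7:6 6:2 3:2 2:1 1:1  a_42=42

17, 20, 32, 35, 42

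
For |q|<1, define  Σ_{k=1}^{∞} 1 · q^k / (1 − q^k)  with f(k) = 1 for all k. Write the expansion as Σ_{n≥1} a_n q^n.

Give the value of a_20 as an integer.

a_20 = 6

n=20: 1·20 2·10 4·5 5·4 10·2 20·1  f→[1+1+1+1+1+1]=6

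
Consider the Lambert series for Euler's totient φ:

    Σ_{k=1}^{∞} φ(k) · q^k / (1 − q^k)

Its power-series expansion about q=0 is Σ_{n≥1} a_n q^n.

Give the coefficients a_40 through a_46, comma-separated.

q^40  k|40↦φ(k): 1:1 2:1 4:2 5:4 8:4 10:4 20:8 40:16  a_40=40
d|41:{1,41}  Σφ=1+40=41
n=42: 42·1 21·2 14·3 7·6 6·7 3·14 2·21 1·42  φ→[12+12+6+6+2+2+1+1]=42
d|43:{43,1}  Σφ=42+1=43
[q^44] φ(1)=1,φ(2)=1,φ(4)=2,φ(11)=10,φ(22)=10,φ(44)=20 ⇒ 44
n=45: 45·1 15·3 9·5 5·9 3·15 1·45  φ→[24+8+6+4+2+1]=45
[q^46] φ(46)=22,φ(23)=22,φ(2)=1,φ(1)=1 ⇒ 46

40, 41, 42, 43, 44, 45, 46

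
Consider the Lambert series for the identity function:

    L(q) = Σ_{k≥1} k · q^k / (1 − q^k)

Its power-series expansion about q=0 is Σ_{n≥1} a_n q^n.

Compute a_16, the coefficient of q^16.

q^16  k|16↦f(k): 1:1 2:2 4:4 8:8 16:16  a_16=31

a_16 = 31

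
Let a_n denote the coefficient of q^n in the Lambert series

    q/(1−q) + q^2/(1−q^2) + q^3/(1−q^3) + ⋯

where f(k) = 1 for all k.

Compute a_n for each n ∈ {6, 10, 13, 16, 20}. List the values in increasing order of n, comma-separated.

d|6:{1,2,3,6}  Σf=1+1+1+1=4
[q^10] f(1)=1,f(2)=1,f(5)=1,f(10)=1 ⇒ 4
[q^13] f(13)=1,f(1)=1 ⇒ 2
[q^16] f(16)=1,f(8)=1,f(4)=1,f(2)=1,f(1)=1 ⇒ 5
n=20: 1·20 2·10 4·5 5·4 10·2 20·1  f→[1+1+1+1+1+1]=6

4, 4, 2, 5, 6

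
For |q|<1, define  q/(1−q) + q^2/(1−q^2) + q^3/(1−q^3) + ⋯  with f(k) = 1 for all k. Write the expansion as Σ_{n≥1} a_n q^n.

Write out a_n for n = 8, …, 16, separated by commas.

[q^8] f(1)=1,f(2)=1,f(4)=1,f(8)=1 ⇒ 4
q^9  k|9↦f(k): 1:1 3:1 9:1  a_9=3
[q^10] f(1)=1,f(2)=1,f(5)=1,f(10)=1 ⇒ 4
q^11  k|11↦f(k): 1:1 11:1  a_11=2
[q^12] f(1)=1,f(2)=1,f(3)=1,f(4)=1,f(6)=1,f(12)=1 ⇒ 6
n=13: 1·13 13·1  f→[1+1]=2
n=14: 1·14 2·7 7·2 14·1  f→[1+1+1+1]=4
n=15: 15·1 5·3 3·5 1·15  f→[1+1+1+1]=4
[q^16] f(16)=1,f(8)=1,f(4)=1,f(2)=1,f(1)=1 ⇒ 5

4, 3, 4, 2, 6, 2, 4, 4, 5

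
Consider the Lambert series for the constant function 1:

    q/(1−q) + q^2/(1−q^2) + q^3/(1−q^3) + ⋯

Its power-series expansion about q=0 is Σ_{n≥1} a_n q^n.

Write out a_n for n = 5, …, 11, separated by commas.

q^5  k|5↦f(k): 1:1 5:1  a_5=2
d|6:{1,2,3,6}  Σf=1+1+1+1=4
d|7:{7,1}  Σf=1+1=2
n=8: 1·8 2·4 4·2 8·1  f→[1+1+1+1]=4
n=9: 1·9 3·3 9·1  f→[1+1+1]=3
q^10  k|10↦f(k): 10:1 5:1 2:1 1:1  a_10=4
[q^11] f(1)=1,f(11)=1 ⇒ 2

2, 4, 2, 4, 3, 4, 2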